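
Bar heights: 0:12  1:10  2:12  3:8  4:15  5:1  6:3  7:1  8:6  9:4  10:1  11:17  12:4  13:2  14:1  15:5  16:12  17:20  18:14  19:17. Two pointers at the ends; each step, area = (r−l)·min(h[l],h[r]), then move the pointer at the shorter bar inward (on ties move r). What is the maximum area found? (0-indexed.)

max area = 228

[0,19] min(12,17)*19=228 best=228 * → l++
[1,19] min(10,17)*18=180 best=228 → l++
[2,19] min(12,17)*17=204 best=228 → l++
[3,19] min(8,17)*16=128 best=228 → l++
[4,19] min(15,17)*15=225 best=228 → l++
[5,19] min(1,17)*14=14 best=228 → l++
[6,19] min(3,17)*13=39 best=228 → l++
[7,19] min(1,17)*12=12 best=228 → l++
[8,19] min(6,17)*11=66 best=228 → l++
[9,19] min(4,17)*10=40 best=228 → l++
[10,19] min(1,17)*9=9 best=228 → l++
[11,19] min(17,17)*8=136 best=228 → r--
[11,18] min(17,14)*7=98 best=228 → r--
[11,17] min(17,20)*6=102 best=228 → l++
[12,17] min(4,20)*5=20 best=228 → l++
[13,17] min(2,20)*4=8 best=228 → l++
[14,17] min(1,20)*3=3 best=228 → l++
[15,17] min(5,20)*2=10 best=228 → l++
[16,17] min(12,20)*1=12 best=228 → l++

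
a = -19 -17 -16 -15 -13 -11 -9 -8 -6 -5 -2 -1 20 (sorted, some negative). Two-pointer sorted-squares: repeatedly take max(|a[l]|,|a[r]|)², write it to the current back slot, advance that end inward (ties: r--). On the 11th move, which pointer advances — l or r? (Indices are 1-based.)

l=1 r=13: |-19|<=|20| out[13]=400, r--
l=1 r=12: |-19|>|-1| out[12]=361, l++
l=2 r=12: |-17|>|-1| out[11]=289, l++
l=3 r=12: |-16|>|-1| out[10]=256, l++
l=4 r=12: |-15|>|-1| out[9]=225, l++
l=5 r=12: |-13|>|-1| out[8]=169, l++
l=6 r=12: |-11|>|-1| out[7]=121, l++
l=7 r=12: |-9|>|-1| out[6]=81, l++
l=8 r=12: |-8|>|-1| out[5]=64, l++
l=9 r=12: |-6|>|-1| out[4]=36, l++
l=10 r=12: |-5|>|-1| out[3]=25, l++

l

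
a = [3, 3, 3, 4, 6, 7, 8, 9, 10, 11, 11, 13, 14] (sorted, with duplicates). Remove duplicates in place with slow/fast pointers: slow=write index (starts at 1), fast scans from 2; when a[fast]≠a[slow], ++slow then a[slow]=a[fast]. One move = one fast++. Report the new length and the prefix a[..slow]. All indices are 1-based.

length 10; prefix = [3, 4, 6, 7, 8, 9, 10, 11, 13, 14]

slow=1 fast=2: a[fast]=3=a[slow] dup, fast++
slow=1 fast=3: a[fast]=3=a[slow] dup, fast++
slow=1 fast=4: a[fast]=4≠a[slow]=3 write a[2]=4, slow++,fast++
slow=2 fast=5: a[fast]=6≠a[slow]=4 write a[3]=6, slow++,fast++
slow=3 fast=6: a[fast]=7≠a[slow]=6 write a[4]=7, slow++,fast++
slow=4 fast=7: a[fast]=8≠a[slow]=7 write a[5]=8, slow++,fast++
slow=5 fast=8: a[fast]=9≠a[slow]=8 write a[6]=9, slow++,fast++
slow=6 fast=9: a[fast]=10≠a[slow]=9 write a[7]=10, slow++,fast++
slow=7 fast=10: a[fast]=11≠a[slow]=10 write a[8]=11, slow++,fast++
slow=8 fast=11: a[fast]=11=a[slow] dup, fast++
slow=8 fast=12: a[fast]=13≠a[slow]=11 write a[9]=13, slow++,fast++
slow=9 fast=13: a[fast]=14≠a[slow]=13 write a[10]=14, slow++,fast++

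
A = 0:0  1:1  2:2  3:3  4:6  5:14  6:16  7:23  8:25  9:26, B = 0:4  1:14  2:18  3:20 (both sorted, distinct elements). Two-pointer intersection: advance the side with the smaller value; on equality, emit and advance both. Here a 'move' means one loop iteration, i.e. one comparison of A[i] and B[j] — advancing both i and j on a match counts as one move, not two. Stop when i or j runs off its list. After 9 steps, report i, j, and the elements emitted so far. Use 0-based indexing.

i=0 j=0: 0<4, i++
i=1 j=0: 1<4, i++
i=2 j=0: 2<4, i++
i=3 j=0: 3<4, i++
i=4 j=0: 6>4, j++
i=4 j=1: 6<14, i++
i=5 j=1: 14==14 emit, i++,j++
i=6 j=2: 16<18, i++
i=7 j=2: 23>18, j++

i=7, j=3, emitted=[14]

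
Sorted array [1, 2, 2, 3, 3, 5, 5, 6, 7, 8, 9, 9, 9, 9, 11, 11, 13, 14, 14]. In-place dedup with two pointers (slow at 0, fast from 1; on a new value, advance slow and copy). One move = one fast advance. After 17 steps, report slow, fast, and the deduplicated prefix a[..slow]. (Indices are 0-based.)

(s=0,f=1) a[fast]=2≠a[slow]=1 write a[1]=2 → slow++,fast++
(s=1,f=2) a[fast]=2=a[slow] dup → fast++
(s=1,f=3) a[fast]=3≠a[slow]=2 write a[2]=3 → slow++,fast++
(s=2,f=4) a[fast]=3=a[slow] dup → fast++
(s=2,f=5) a[fast]=5≠a[slow]=3 write a[3]=5 → slow++,fast++
(s=3,f=6) a[fast]=5=a[slow] dup → fast++
(s=3,f=7) a[fast]=6≠a[slow]=5 write a[4]=6 → slow++,fast++
(s=4,f=8) a[fast]=7≠a[slow]=6 write a[5]=7 → slow++,fast++
(s=5,f=9) a[fast]=8≠a[slow]=7 write a[6]=8 → slow++,fast++
(s=6,f=10) a[fast]=9≠a[slow]=8 write a[7]=9 → slow++,fast++
(s=7,f=11) a[fast]=9=a[slow] dup → fast++
(s=7,f=12) a[fast]=9=a[slow] dup → fast++
(s=7,f=13) a[fast]=9=a[slow] dup → fast++
(s=7,f=14) a[fast]=11≠a[slow]=9 write a[8]=11 → slow++,fast++
(s=8,f=15) a[fast]=11=a[slow] dup → fast++
(s=8,f=16) a[fast]=13≠a[slow]=11 write a[9]=13 → slow++,fast++
(s=9,f=17) a[fast]=14≠a[slow]=13 write a[10]=14 → slow++,fast++

slow=10, fast=18, prefix=[1, 2, 3, 5, 6, 7, 8, 9, 11, 13, 14]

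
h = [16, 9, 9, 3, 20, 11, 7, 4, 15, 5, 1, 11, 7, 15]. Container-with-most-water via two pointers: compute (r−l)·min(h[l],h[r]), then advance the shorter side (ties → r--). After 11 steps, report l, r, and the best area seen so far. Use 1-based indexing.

l=3, r=5, best area=195

l=1 r=14: min(16,15)*13=195 best=195 *, r--
l=1 r=13: min(16,7)*12=84 best=195, r--
l=1 r=12: min(16,11)*11=121 best=195, r--
l=1 r=11: min(16,1)*10=10 best=195, r--
l=1 r=10: min(16,5)*9=45 best=195, r--
l=1 r=9: min(16,15)*8=120 best=195, r--
l=1 r=8: min(16,4)*7=28 best=195, r--
l=1 r=7: min(16,7)*6=42 best=195, r--
l=1 r=6: min(16,11)*5=55 best=195, r--
l=1 r=5: min(16,20)*4=64 best=195, l++
l=2 r=5: min(9,20)*3=27 best=195, l++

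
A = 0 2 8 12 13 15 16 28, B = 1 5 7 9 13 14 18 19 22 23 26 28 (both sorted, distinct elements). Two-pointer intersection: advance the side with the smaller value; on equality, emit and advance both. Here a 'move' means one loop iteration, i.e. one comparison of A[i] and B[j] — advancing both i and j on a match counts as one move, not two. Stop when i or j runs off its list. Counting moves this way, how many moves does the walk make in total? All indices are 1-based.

[i=1,j=1] 0<1 → i++
[i=2,j=1] 2>1 → j++
[i=2,j=2] 2<5 → i++
[i=3,j=2] 8>5 → j++
[i=3,j=3] 8>7 → j++
[i=3,j=4] 8<9 → i++
[i=4,j=4] 12>9 → j++
[i=4,j=5] 12<13 → i++
[i=5,j=5] 13==13 emit → i++,j++
[i=6,j=6] 15>14 → j++
[i=6,j=7] 15<18 → i++
[i=7,j=7] 16<18 → i++
[i=8,j=7] 28>18 → j++
[i=8,j=8] 28>19 → j++
[i=8,j=9] 28>22 → j++
[i=8,j=10] 28>23 → j++
[i=8,j=11] 28>26 → j++
[i=8,j=12] 28==28 emit → i++,j++

18 moves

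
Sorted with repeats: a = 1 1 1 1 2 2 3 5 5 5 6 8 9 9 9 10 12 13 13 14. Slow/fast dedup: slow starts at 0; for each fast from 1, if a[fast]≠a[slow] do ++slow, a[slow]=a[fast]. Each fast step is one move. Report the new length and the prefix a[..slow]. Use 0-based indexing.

slow=0 fast=1: a[fast]=1=a[slow] dup, fast++
slow=0 fast=2: a[fast]=1=a[slow] dup, fast++
slow=0 fast=3: a[fast]=1=a[slow] dup, fast++
slow=0 fast=4: a[fast]=2≠a[slow]=1 write a[1]=2, slow++,fast++
slow=1 fast=5: a[fast]=2=a[slow] dup, fast++
slow=1 fast=6: a[fast]=3≠a[slow]=2 write a[2]=3, slow++,fast++
slow=2 fast=7: a[fast]=5≠a[slow]=3 write a[3]=5, slow++,fast++
slow=3 fast=8: a[fast]=5=a[slow] dup, fast++
slow=3 fast=9: a[fast]=5=a[slow] dup, fast++
slow=3 fast=10: a[fast]=6≠a[slow]=5 write a[4]=6, slow++,fast++
slow=4 fast=11: a[fast]=8≠a[slow]=6 write a[5]=8, slow++,fast++
slow=5 fast=12: a[fast]=9≠a[slow]=8 write a[6]=9, slow++,fast++
slow=6 fast=13: a[fast]=9=a[slow] dup, fast++
slow=6 fast=14: a[fast]=9=a[slow] dup, fast++
slow=6 fast=15: a[fast]=10≠a[slow]=9 write a[7]=10, slow++,fast++
slow=7 fast=16: a[fast]=12≠a[slow]=10 write a[8]=12, slow++,fast++
slow=8 fast=17: a[fast]=13≠a[slow]=12 write a[9]=13, slow++,fast++
slow=9 fast=18: a[fast]=13=a[slow] dup, fast++
slow=9 fast=19: a[fast]=14≠a[slow]=13 write a[10]=14, slow++,fast++

length 11; prefix = [1, 2, 3, 5, 6, 8, 9, 10, 12, 13, 14]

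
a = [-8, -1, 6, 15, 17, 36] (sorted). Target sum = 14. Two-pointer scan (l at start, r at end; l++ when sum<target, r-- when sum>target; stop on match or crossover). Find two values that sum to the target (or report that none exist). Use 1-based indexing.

l=1 r=6: -8+36=28 >14, r--
l=1 r=5: -8+17=9 <14, l++
l=2 r=5: -1+17=16 >14, r--
l=2 r=4: -1+15=14, found

(-1, 15)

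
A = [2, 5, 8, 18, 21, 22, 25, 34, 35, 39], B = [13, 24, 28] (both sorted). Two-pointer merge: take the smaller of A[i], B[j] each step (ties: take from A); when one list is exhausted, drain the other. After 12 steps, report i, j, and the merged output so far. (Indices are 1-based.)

i=10, j=4, merged so far=[2, 5, 8, 13, 18, 21, 22, 24, 25, 28, 34, 35]

[i=1,j=1] A[i]=2<=B[j]=13 take 2 → i++
[i=2,j=1] A[i]=5<=B[j]=13 take 5 → i++
[i=3,j=1] A[i]=8<=B[j]=13 take 8 → i++
[i=4,j=1] A[i]=18>B[j]=13 take 13 → j++
[i=4,j=2] A[i]=18<=B[j]=24 take 18 → i++
[i=5,j=2] A[i]=21<=B[j]=24 take 21 → i++
[i=6,j=2] A[i]=22<=B[j]=24 take 22 → i++
[i=7,j=2] A[i]=25>B[j]=24 take 24 → j++
[i=7,j=3] A[i]=25<=B[j]=28 take 25 → i++
[i=8,j=3] A[i]=34>B[j]=28 take 28 → j++
[i=8,j=4] B done, take A[i]=34 → i++
[i=9,j=4] B done, take A[i]=35 → i++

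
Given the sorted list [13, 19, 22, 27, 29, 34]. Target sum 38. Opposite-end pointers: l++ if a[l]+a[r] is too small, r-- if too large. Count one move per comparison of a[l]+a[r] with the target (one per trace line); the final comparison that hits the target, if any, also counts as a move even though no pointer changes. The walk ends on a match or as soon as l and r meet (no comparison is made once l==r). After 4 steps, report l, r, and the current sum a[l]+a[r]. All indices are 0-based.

l=1, r=2, sum=41

l=0 r=5: 13+34=47 >38, r--
l=0 r=4: 13+29=42 >38, r--
l=0 r=3: 13+27=40 >38, r--
l=0 r=2: 13+22=35 <38, l++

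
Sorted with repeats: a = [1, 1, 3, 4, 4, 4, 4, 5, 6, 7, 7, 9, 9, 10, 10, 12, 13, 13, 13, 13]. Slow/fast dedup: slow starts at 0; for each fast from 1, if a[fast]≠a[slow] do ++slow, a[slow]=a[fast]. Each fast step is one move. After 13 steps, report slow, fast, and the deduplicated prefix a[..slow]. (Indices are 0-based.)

slow=0 fast=1: a[fast]=1=a[slow] dup, fast++
slow=0 fast=2: a[fast]=3≠a[slow]=1 write a[1]=3, slow++,fast++
slow=1 fast=3: a[fast]=4≠a[slow]=3 write a[2]=4, slow++,fast++
slow=2 fast=4: a[fast]=4=a[slow] dup, fast++
slow=2 fast=5: a[fast]=4=a[slow] dup, fast++
slow=2 fast=6: a[fast]=4=a[slow] dup, fast++
slow=2 fast=7: a[fast]=5≠a[slow]=4 write a[3]=5, slow++,fast++
slow=3 fast=8: a[fast]=6≠a[slow]=5 write a[4]=6, slow++,fast++
slow=4 fast=9: a[fast]=7≠a[slow]=6 write a[5]=7, slow++,fast++
slow=5 fast=10: a[fast]=7=a[slow] dup, fast++
slow=5 fast=11: a[fast]=9≠a[slow]=7 write a[6]=9, slow++,fast++
slow=6 fast=12: a[fast]=9=a[slow] dup, fast++
slow=6 fast=13: a[fast]=10≠a[slow]=9 write a[7]=10, slow++,fast++

slow=7, fast=14, prefix=[1, 3, 4, 5, 6, 7, 9, 10]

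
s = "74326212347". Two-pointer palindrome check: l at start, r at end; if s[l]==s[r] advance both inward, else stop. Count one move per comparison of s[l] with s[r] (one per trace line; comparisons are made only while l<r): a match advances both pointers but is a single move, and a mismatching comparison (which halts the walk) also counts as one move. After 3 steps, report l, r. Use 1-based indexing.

[1,11] '7'=='7' → l++,r--
[2,10] '4'=='4' → l++,r--
[3,9] '3'=='3' → l++,r--

l=4, r=8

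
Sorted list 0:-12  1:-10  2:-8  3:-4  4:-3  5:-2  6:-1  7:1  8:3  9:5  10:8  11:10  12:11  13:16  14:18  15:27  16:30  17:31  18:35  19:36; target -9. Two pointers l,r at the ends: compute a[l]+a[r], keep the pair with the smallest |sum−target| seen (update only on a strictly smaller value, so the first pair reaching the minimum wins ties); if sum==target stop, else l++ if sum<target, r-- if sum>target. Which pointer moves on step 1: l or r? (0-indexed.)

[0,19] -12+36=24 d=33 * → r--

r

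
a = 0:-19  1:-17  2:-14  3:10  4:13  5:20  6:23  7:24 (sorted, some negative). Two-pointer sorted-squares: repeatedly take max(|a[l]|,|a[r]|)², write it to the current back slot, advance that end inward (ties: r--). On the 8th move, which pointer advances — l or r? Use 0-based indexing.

l=0 r=7: |-19|<=|24| out[7]=576, r--
l=0 r=6: |-19|<=|23| out[6]=529, r--
l=0 r=5: |-19|<=|20| out[5]=400, r--
l=0 r=4: |-19|>|13| out[4]=361, l++
l=1 r=4: |-17|>|13| out[3]=289, l++
l=2 r=4: |-14|>|13| out[2]=196, l++
l=3 r=4: |10|<=|13| out[1]=169, r--
l=3 r=3: |10|<=|10| out[0]=100, r--

r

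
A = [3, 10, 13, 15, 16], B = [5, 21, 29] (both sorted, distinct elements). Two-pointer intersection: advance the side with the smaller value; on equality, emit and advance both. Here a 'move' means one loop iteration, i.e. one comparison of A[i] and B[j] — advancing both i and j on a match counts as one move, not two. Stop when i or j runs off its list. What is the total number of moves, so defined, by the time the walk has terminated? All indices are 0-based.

6 moves

[i=0,j=0] 3<5 → i++
[i=1,j=0] 10>5 → j++
[i=1,j=1] 10<21 → i++
[i=2,j=1] 13<21 → i++
[i=3,j=1] 15<21 → i++
[i=4,j=1] 16<21 → i++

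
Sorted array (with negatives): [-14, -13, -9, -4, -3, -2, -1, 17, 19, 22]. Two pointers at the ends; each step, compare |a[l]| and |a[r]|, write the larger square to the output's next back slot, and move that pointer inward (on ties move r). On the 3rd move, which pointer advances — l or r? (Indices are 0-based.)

[0,9] |-14|<=|22| out[9]=484 → r--
[0,8] |-14|<=|19| out[8]=361 → r--
[0,7] |-14|<=|17| out[7]=289 → r--

r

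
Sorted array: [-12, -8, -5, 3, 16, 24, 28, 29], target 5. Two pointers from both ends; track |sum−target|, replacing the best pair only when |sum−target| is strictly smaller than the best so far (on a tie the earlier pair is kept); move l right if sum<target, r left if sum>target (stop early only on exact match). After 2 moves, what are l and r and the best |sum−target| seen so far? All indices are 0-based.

[0,7] -12+29=17 d=12 * → r--
[0,6] -12+28=16 d=11 * → r--

l=0, r=5, best |Δ|=11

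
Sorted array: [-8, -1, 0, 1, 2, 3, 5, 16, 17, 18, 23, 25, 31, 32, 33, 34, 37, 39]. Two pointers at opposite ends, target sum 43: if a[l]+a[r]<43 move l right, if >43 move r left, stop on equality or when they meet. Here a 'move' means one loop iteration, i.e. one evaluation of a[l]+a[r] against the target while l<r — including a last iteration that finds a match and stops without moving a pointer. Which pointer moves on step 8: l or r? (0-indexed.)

[0,17] -8+39=31 <43 → l++
[1,17] -1+39=38 <43 → l++
[2,17] 0+39=39 <43 → l++
[3,17] 1+39=40 <43 → l++
[4,17] 2+39=41 <43 → l++
[5,17] 3+39=42 <43 → l++
[6,17] 5+39=44 >43 → r--
[6,16] 5+37=42 <43 → l++

l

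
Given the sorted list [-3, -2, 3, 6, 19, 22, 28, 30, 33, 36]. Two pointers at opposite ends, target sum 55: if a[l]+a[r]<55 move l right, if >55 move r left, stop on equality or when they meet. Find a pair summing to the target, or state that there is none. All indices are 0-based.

l=0 r=9: -3+36=33 <55, l++
l=1 r=9: -2+36=34 <55, l++
l=2 r=9: 3+36=39 <55, l++
l=3 r=9: 6+36=42 <55, l++
l=4 r=9: 19+36=55, found

(19, 36)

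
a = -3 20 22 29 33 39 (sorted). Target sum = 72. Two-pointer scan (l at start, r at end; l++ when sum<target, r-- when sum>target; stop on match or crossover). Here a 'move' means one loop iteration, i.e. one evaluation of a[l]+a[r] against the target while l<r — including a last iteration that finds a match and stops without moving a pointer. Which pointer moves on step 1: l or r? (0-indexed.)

[0,5] -3+39=36 <72 → l++

l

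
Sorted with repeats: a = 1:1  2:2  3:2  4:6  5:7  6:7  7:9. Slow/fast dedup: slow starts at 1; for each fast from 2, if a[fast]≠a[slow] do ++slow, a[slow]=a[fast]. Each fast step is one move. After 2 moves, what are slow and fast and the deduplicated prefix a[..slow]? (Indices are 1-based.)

slow=2, fast=4, prefix=[1, 2]

slow=1 fast=2: a[fast]=2≠a[slow]=1 write a[2]=2, slow++,fast++
slow=2 fast=3: a[fast]=2=a[slow] dup, fast++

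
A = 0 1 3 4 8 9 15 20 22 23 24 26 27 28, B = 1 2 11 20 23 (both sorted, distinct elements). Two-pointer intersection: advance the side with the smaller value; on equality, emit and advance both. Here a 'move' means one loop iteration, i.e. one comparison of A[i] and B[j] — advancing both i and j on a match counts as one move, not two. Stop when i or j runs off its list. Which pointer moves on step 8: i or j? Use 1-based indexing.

i=1 j=1: 0<1, i++
i=2 j=1: 1==1 emit, i++,j++
i=3 j=2: 3>2, j++
i=3 j=3: 3<11, i++
i=4 j=3: 4<11, i++
i=5 j=3: 8<11, i++
i=6 j=3: 9<11, i++
i=7 j=3: 15>11, j++

j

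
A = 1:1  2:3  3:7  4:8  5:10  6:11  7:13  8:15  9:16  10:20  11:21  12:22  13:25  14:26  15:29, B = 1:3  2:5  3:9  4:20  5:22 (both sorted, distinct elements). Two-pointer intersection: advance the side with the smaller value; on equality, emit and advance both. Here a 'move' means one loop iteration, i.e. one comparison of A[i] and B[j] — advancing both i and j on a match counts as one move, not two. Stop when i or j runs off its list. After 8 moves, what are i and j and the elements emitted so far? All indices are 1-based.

i=1 j=1: 1<3, i++
i=2 j=1: 3==3 emit, i++,j++
i=3 j=2: 7>5, j++
i=3 j=3: 7<9, i++
i=4 j=3: 8<9, i++
i=5 j=3: 10>9, j++
i=5 j=4: 10<20, i++
i=6 j=4: 11<20, i++

i=7, j=4, emitted=[3]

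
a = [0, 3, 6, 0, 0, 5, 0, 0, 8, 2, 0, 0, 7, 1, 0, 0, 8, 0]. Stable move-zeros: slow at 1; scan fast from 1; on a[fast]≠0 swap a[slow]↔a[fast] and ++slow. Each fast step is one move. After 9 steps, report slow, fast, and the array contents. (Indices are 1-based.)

slow=1 fast=1: a[fast]=0, fast++
slow=1 fast=2: a[fast]=3≠0 swap→a[1]=3, slow++,fast++
slow=2 fast=3: a[fast]=6≠0 swap→a[2]=6, slow++,fast++
slow=3 fast=4: a[fast]=0, fast++
slow=3 fast=5: a[fast]=0, fast++
slow=3 fast=6: a[fast]=5≠0 swap→a[3]=5, slow++,fast++
slow=4 fast=7: a[fast]=0, fast++
slow=4 fast=8: a[fast]=0, fast++
slow=4 fast=9: a[fast]=8≠0 swap→a[4]=8, slow++,fast++

slow=5, fast=10, a=[3, 6, 5, 8, 0, 0, 0, 0, 0, 2, 0, 0, 7, 1, 0, 0, 8, 0]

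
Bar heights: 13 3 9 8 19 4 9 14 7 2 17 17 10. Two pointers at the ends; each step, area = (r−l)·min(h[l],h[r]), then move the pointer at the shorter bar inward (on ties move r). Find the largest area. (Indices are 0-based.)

max area = 143

l=0 r=12: min(13,10)*12=120 best=120 *, r--
l=0 r=11: min(13,17)*11=143 best=143 *, l++
l=1 r=11: min(3,17)*10=30 best=143, l++
l=2 r=11: min(9,17)*9=81 best=143, l++
l=3 r=11: min(8,17)*8=64 best=143, l++
l=4 r=11: min(19,17)*7=119 best=143, r--
l=4 r=10: min(19,17)*6=102 best=143, r--
l=4 r=9: min(19,2)*5=10 best=143, r--
l=4 r=8: min(19,7)*4=28 best=143, r--
l=4 r=7: min(19,14)*3=42 best=143, r--
l=4 r=6: min(19,9)*2=18 best=143, r--
l=4 r=5: min(19,4)*1=4 best=143, r--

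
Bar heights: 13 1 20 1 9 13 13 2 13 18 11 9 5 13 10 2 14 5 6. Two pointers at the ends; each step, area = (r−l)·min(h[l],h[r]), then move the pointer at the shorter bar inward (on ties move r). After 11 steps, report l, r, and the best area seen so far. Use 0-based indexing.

l=2, r=9, best area=208

[0,18] min(13,6)*18=108 best=108 * → r--
[0,17] min(13,5)*17=85 best=108 → r--
[0,16] min(13,14)*16=208 best=208 * → l++
[1,16] min(1,14)*15=15 best=208 → l++
[2,16] min(20,14)*14=196 best=208 → r--
[2,15] min(20,2)*13=26 best=208 → r--
[2,14] min(20,10)*12=120 best=208 → r--
[2,13] min(20,13)*11=143 best=208 → r--
[2,12] min(20,5)*10=50 best=208 → r--
[2,11] min(20,9)*9=81 best=208 → r--
[2,10] min(20,11)*8=88 best=208 → r--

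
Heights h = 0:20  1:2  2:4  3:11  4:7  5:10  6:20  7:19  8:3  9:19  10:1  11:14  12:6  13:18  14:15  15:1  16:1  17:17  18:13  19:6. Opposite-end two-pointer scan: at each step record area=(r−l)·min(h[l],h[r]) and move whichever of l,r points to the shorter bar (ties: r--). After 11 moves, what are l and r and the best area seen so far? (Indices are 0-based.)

[0,19] min(20,6)*19=114 best=114 * → r--
[0,18] min(20,13)*18=234 best=234 * → r--
[0,17] min(20,17)*17=289 best=289 * → r--
[0,16] min(20,1)*16=16 best=289 → r--
[0,15] min(20,1)*15=15 best=289 → r--
[0,14] min(20,15)*14=210 best=289 → r--
[0,13] min(20,18)*13=234 best=289 → r--
[0,12] min(20,6)*12=72 best=289 → r--
[0,11] min(20,14)*11=154 best=289 → r--
[0,10] min(20,1)*10=10 best=289 → r--
[0,9] min(20,19)*9=171 best=289 → r--

l=0, r=8, best area=289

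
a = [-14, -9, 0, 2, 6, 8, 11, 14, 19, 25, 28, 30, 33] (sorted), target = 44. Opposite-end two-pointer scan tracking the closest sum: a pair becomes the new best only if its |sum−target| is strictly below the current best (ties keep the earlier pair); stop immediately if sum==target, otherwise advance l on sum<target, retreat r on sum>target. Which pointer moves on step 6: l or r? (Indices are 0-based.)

l=0 r=12: -14+33=19 d=25 *, l++
l=1 r=12: -9+33=24 d=20 *, l++
l=2 r=12: 0+33=33 d=11 *, l++
l=3 r=12: 2+33=35 d=9 *, l++
l=4 r=12: 6+33=39 d=5 *, l++
l=5 r=12: 8+33=41 d=3 *, l++

l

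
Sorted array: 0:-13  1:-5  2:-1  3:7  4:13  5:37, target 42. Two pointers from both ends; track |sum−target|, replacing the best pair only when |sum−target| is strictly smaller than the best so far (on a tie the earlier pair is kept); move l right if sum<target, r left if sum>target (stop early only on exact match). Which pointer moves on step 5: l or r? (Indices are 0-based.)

[0,5] -13+37=24 d=18 * → l++
[1,5] -5+37=32 d=10 * → l++
[2,5] -1+37=36 d=6 * → l++
[3,5] 7+37=44 d=2 * → r--
[3,4] 7+13=20 d=22 → l++

l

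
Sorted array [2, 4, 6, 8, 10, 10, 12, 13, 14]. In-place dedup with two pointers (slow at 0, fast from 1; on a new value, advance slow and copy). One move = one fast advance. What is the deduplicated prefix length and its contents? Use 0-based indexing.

length 8; prefix = [2, 4, 6, 8, 10, 12, 13, 14]

slow=0 fast=1: a[fast]=4≠a[slow]=2 write a[1]=4, slow++,fast++
slow=1 fast=2: a[fast]=6≠a[slow]=4 write a[2]=6, slow++,fast++
slow=2 fast=3: a[fast]=8≠a[slow]=6 write a[3]=8, slow++,fast++
slow=3 fast=4: a[fast]=10≠a[slow]=8 write a[4]=10, slow++,fast++
slow=4 fast=5: a[fast]=10=a[slow] dup, fast++
slow=4 fast=6: a[fast]=12≠a[slow]=10 write a[5]=12, slow++,fast++
slow=5 fast=7: a[fast]=13≠a[slow]=12 write a[6]=13, slow++,fast++
slow=6 fast=8: a[fast]=14≠a[slow]=13 write a[7]=14, slow++,fast++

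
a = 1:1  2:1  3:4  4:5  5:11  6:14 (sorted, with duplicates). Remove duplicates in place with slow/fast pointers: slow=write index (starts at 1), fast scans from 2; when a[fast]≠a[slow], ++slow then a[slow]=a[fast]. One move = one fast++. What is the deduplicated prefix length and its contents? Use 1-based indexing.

length 5; prefix = [1, 4, 5, 11, 14]

slow=1 fast=2: a[fast]=1=a[slow] dup, fast++
slow=1 fast=3: a[fast]=4≠a[slow]=1 write a[2]=4, slow++,fast++
slow=2 fast=4: a[fast]=5≠a[slow]=4 write a[3]=5, slow++,fast++
slow=3 fast=5: a[fast]=11≠a[slow]=5 write a[4]=11, slow++,fast++
slow=4 fast=6: a[fast]=14≠a[slow]=11 write a[5]=14, slow++,fast++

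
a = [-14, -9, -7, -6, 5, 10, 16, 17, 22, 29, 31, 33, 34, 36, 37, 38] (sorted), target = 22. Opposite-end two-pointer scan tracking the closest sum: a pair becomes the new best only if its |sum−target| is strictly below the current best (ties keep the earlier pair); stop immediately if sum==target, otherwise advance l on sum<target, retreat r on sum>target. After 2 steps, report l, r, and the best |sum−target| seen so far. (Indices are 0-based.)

l=0, r=13, best |Δ|=1

l=0 r=15: -14+38=24 d=2 *, r--
l=0 r=14: -14+37=23 d=1 *, r--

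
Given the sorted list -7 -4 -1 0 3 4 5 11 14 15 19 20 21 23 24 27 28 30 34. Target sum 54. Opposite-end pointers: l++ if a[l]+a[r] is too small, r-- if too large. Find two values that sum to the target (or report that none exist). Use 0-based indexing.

(20, 34)

l=0 r=18: -7+34=27 <54, l++
l=1 r=18: -4+34=30 <54, l++
l=2 r=18: -1+34=33 <54, l++
l=3 r=18: 0+34=34 <54, l++
l=4 r=18: 3+34=37 <54, l++
l=5 r=18: 4+34=38 <54, l++
l=6 r=18: 5+34=39 <54, l++
l=7 r=18: 11+34=45 <54, l++
l=8 r=18: 14+34=48 <54, l++
l=9 r=18: 15+34=49 <54, l++
l=10 r=18: 19+34=53 <54, l++
l=11 r=18: 20+34=54, found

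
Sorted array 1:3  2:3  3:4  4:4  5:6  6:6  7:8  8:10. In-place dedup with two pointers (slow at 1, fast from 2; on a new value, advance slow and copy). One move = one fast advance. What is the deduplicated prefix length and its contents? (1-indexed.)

length 5; prefix = [3, 4, 6, 8, 10]

(s=1,f=2) a[fast]=3=a[slow] dup → fast++
(s=1,f=3) a[fast]=4≠a[slow]=3 write a[2]=4 → slow++,fast++
(s=2,f=4) a[fast]=4=a[slow] dup → fast++
(s=2,f=5) a[fast]=6≠a[slow]=4 write a[3]=6 → slow++,fast++
(s=3,f=6) a[fast]=6=a[slow] dup → fast++
(s=3,f=7) a[fast]=8≠a[slow]=6 write a[4]=8 → slow++,fast++
(s=4,f=8) a[fast]=10≠a[slow]=8 write a[5]=10 → slow++,fast++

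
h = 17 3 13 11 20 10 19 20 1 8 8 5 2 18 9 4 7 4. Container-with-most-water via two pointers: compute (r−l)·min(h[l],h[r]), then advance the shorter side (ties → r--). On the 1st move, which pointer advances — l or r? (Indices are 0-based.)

l=0 r=17: min(17,4)*17=68 best=68 *, r--

r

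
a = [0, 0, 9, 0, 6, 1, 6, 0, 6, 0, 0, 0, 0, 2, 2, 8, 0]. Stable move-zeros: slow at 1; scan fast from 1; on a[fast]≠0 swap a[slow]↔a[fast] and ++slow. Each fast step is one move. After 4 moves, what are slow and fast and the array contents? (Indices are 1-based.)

slow=1 fast=1: a[fast]=0, fast++
slow=1 fast=2: a[fast]=0, fast++
slow=1 fast=3: a[fast]=9≠0 swap→a[1]=9, slow++,fast++
slow=2 fast=4: a[fast]=0, fast++

slow=2, fast=5, a=[9, 0, 0, 0, 6, 1, 6, 0, 6, 0, 0, 0, 0, 2, 2, 8, 0]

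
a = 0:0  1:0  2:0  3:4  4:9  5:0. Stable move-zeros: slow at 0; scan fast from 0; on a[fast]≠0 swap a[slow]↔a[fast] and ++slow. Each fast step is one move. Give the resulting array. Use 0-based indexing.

[4, 9, 0, 0, 0, 0]

(s=0,f=0) a[fast]=0 → fast++
(s=0,f=1) a[fast]=0 → fast++
(s=0,f=2) a[fast]=0 → fast++
(s=0,f=3) a[fast]=4≠0 swap→a[0]=4 → slow++,fast++
(s=1,f=4) a[fast]=9≠0 swap→a[1]=9 → slow++,fast++
(s=2,f=5) a[fast]=0 → fast++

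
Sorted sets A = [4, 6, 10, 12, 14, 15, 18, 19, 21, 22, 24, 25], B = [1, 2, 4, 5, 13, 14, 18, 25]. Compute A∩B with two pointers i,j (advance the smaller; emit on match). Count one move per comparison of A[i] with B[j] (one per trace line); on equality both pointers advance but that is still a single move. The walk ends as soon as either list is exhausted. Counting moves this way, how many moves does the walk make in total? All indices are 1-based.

16 moves

[i=1,j=1] 4>1 → j++
[i=1,j=2] 4>2 → j++
[i=1,j=3] 4==4 emit → i++,j++
[i=2,j=4] 6>5 → j++
[i=2,j=5] 6<13 → i++
[i=3,j=5] 10<13 → i++
[i=4,j=5] 12<13 → i++
[i=5,j=5] 14>13 → j++
[i=5,j=6] 14==14 emit → i++,j++
[i=6,j=7] 15<18 → i++
[i=7,j=7] 18==18 emit → i++,j++
[i=8,j=8] 19<25 → i++
[i=9,j=8] 21<25 → i++
[i=10,j=8] 22<25 → i++
[i=11,j=8] 24<25 → i++
[i=12,j=8] 25==25 emit → i++,j++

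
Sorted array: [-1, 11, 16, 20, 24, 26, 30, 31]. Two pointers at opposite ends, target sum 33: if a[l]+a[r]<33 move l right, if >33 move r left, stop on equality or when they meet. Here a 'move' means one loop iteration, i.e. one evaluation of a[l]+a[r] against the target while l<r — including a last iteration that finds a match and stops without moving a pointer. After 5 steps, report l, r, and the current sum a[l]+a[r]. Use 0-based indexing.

[0,7] -1+31=30 <33 → l++
[1,7] 11+31=42 >33 → r--
[1,6] 11+30=41 >33 → r--
[1,5] 11+26=37 >33 → r--
[1,4] 11+24=35 >33 → r--

l=1, r=3, sum=31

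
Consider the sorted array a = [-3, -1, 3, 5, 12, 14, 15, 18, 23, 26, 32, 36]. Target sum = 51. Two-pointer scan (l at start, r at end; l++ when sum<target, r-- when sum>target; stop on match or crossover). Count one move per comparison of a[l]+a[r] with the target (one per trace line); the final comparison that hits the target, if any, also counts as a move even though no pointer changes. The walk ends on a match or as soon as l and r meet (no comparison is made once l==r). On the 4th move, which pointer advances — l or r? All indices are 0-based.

l

l=0 r=11: -3+36=33 <51, l++
l=1 r=11: -1+36=35 <51, l++
l=2 r=11: 3+36=39 <51, l++
l=3 r=11: 5+36=41 <51, l++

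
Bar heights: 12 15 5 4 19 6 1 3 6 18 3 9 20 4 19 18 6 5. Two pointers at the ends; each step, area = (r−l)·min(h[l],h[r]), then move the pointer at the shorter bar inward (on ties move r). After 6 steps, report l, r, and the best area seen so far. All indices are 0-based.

l=0 r=17: min(12,5)*17=85 best=85 *, r--
l=0 r=16: min(12,6)*16=96 best=96 *, r--
l=0 r=15: min(12,18)*15=180 best=180 *, l++
l=1 r=15: min(15,18)*14=210 best=210 *, l++
l=2 r=15: min(5,18)*13=65 best=210, l++
l=3 r=15: min(4,18)*12=48 best=210, l++

l=4, r=15, best area=210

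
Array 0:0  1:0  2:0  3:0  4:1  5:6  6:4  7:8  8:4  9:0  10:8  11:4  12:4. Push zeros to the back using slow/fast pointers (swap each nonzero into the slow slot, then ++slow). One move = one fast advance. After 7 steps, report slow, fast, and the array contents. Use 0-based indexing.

slow=0 fast=0: a[fast]=0, fast++
slow=0 fast=1: a[fast]=0, fast++
slow=0 fast=2: a[fast]=0, fast++
slow=0 fast=3: a[fast]=0, fast++
slow=0 fast=4: a[fast]=1≠0 swap→a[0]=1, slow++,fast++
slow=1 fast=5: a[fast]=6≠0 swap→a[1]=6, slow++,fast++
slow=2 fast=6: a[fast]=4≠0 swap→a[2]=4, slow++,fast++

slow=3, fast=7, a=[1, 6, 4, 0, 0, 0, 0, 8, 4, 0, 8, 4, 4]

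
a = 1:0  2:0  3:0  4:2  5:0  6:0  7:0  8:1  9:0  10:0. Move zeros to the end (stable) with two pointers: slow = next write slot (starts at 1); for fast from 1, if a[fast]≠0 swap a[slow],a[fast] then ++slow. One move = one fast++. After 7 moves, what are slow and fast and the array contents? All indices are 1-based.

slow=1 fast=1: a[fast]=0, fast++
slow=1 fast=2: a[fast]=0, fast++
slow=1 fast=3: a[fast]=0, fast++
slow=1 fast=4: a[fast]=2≠0 swap→a[1]=2, slow++,fast++
slow=2 fast=5: a[fast]=0, fast++
slow=2 fast=6: a[fast]=0, fast++
slow=2 fast=7: a[fast]=0, fast++

slow=2, fast=8, a=[2, 0, 0, 0, 0, 0, 0, 1, 0, 0]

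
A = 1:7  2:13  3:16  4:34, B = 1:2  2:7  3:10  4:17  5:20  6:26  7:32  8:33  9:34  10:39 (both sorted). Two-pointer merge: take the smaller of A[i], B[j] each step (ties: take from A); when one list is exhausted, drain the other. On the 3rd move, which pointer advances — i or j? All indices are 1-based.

j

[i=1,j=1] A[i]=7>B[j]=2 take 2 → j++
[i=1,j=2] A[i]=7<=B[j]=7 take 7 → i++
[i=2,j=2] A[i]=13>B[j]=7 take 7 → j++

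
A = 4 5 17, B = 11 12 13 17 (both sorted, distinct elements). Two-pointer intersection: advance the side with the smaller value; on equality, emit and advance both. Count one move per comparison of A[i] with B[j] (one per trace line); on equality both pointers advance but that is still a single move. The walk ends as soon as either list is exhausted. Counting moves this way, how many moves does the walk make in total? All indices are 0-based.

6 moves

[i=0,j=0] 4<11 → i++
[i=1,j=0] 5<11 → i++
[i=2,j=0] 17>11 → j++
[i=2,j=1] 17>12 → j++
[i=2,j=2] 17>13 → j++
[i=2,j=3] 17==17 emit → i++,j++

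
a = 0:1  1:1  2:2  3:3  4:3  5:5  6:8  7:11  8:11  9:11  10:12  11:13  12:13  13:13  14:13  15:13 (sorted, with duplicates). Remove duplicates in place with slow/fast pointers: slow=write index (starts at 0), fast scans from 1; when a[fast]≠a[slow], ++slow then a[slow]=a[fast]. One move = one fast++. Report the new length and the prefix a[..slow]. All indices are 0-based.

length 8; prefix = [1, 2, 3, 5, 8, 11, 12, 13]

slow=0 fast=1: a[fast]=1=a[slow] dup, fast++
slow=0 fast=2: a[fast]=2≠a[slow]=1 write a[1]=2, slow++,fast++
slow=1 fast=3: a[fast]=3≠a[slow]=2 write a[2]=3, slow++,fast++
slow=2 fast=4: a[fast]=3=a[slow] dup, fast++
slow=2 fast=5: a[fast]=5≠a[slow]=3 write a[3]=5, slow++,fast++
slow=3 fast=6: a[fast]=8≠a[slow]=5 write a[4]=8, slow++,fast++
slow=4 fast=7: a[fast]=11≠a[slow]=8 write a[5]=11, slow++,fast++
slow=5 fast=8: a[fast]=11=a[slow] dup, fast++
slow=5 fast=9: a[fast]=11=a[slow] dup, fast++
slow=5 fast=10: a[fast]=12≠a[slow]=11 write a[6]=12, slow++,fast++
slow=6 fast=11: a[fast]=13≠a[slow]=12 write a[7]=13, slow++,fast++
slow=7 fast=12: a[fast]=13=a[slow] dup, fast++
slow=7 fast=13: a[fast]=13=a[slow] dup, fast++
slow=7 fast=14: a[fast]=13=a[slow] dup, fast++
slow=7 fast=15: a[fast]=13=a[slow] dup, fast++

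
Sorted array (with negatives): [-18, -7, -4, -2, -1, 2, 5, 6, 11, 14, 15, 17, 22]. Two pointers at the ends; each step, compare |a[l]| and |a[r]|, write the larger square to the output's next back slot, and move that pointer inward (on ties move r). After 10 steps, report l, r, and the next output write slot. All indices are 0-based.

l=0 r=12: |-18|<=|22| out[12]=484, r--
l=0 r=11: |-18|>|17| out[11]=324, l++
l=1 r=11: |-7|<=|17| out[10]=289, r--
l=1 r=10: |-7|<=|15| out[9]=225, r--
l=1 r=9: |-7|<=|14| out[8]=196, r--
l=1 r=8: |-7|<=|11| out[7]=121, r--
l=1 r=7: |-7|>|6| out[6]=49, l++
l=2 r=7: |-4|<=|6| out[5]=36, r--
l=2 r=6: |-4|<=|5| out[4]=25, r--
l=2 r=5: |-4|>|2| out[3]=16, l++

l=3, r=5, next write slot=2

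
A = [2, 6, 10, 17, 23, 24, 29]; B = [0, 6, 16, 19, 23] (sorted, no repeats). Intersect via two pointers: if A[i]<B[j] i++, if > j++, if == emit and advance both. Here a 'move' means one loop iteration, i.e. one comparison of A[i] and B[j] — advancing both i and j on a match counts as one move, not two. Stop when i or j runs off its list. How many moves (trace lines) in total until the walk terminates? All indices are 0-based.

8 moves

[i=0,j=0] 2>0 → j++
[i=0,j=1] 2<6 → i++
[i=1,j=1] 6==6 emit → i++,j++
[i=2,j=2] 10<16 → i++
[i=3,j=2] 17>16 → j++
[i=3,j=3] 17<19 → i++
[i=4,j=3] 23>19 → j++
[i=4,j=4] 23==23 emit → i++,j++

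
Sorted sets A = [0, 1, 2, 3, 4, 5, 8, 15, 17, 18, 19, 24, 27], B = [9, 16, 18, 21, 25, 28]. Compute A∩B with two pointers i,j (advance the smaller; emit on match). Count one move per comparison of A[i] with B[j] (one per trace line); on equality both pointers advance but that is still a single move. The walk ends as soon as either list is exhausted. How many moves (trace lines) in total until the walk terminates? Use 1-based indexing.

17 moves

i=1 j=1: 0<9, i++
i=2 j=1: 1<9, i++
i=3 j=1: 2<9, i++
i=4 j=1: 3<9, i++
i=5 j=1: 4<9, i++
i=6 j=1: 5<9, i++
i=7 j=1: 8<9, i++
i=8 j=1: 15>9, j++
i=8 j=2: 15<16, i++
i=9 j=2: 17>16, j++
i=9 j=3: 17<18, i++
i=10 j=3: 18==18 emit, i++,j++
i=11 j=4: 19<21, i++
i=12 j=4: 24>21, j++
i=12 j=5: 24<25, i++
i=13 j=5: 27>25, j++
i=13 j=6: 27<28, i++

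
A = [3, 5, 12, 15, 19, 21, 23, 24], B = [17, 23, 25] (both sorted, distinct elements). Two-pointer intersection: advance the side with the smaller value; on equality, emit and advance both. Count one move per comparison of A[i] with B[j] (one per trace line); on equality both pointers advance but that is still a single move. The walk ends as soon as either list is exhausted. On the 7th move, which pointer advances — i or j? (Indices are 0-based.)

i

i=0 j=0: 3<17, i++
i=1 j=0: 5<17, i++
i=2 j=0: 12<17, i++
i=3 j=0: 15<17, i++
i=4 j=0: 19>17, j++
i=4 j=1: 19<23, i++
i=5 j=1: 21<23, i++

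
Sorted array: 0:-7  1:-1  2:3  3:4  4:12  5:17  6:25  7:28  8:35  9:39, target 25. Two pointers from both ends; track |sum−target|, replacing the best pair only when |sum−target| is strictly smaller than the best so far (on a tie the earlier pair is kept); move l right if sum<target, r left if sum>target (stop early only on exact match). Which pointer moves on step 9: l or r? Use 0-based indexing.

r

[0,9] -7+39=32 d=7 * → r--
[0,8] -7+35=28 d=3 * → r--
[0,7] -7+28=21 d=4 → l++
[1,7] -1+28=27 d=2 * → r--
[1,6] -1+25=24 d=1 * → l++
[2,6] 3+25=28 d=3 → r--
[2,5] 3+17=20 d=5 → l++
[3,5] 4+17=21 d=4 → l++
[4,5] 12+17=29 d=4 → r--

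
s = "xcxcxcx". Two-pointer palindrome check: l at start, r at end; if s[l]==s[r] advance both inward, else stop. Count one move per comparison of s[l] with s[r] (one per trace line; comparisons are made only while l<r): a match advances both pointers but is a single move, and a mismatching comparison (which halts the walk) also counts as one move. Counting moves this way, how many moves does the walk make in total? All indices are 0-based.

3 moves

[0,6] 'x'=='x' → l++,r--
[1,5] 'c'=='c' → l++,r--
[2,4] 'x'=='x' → l++,r--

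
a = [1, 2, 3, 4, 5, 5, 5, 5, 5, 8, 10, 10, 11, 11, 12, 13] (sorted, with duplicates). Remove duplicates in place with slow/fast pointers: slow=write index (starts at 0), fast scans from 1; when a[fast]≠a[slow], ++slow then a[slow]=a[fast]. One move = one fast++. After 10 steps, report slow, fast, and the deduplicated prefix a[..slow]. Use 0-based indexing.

(s=0,f=1) a[fast]=2≠a[slow]=1 write a[1]=2 → slow++,fast++
(s=1,f=2) a[fast]=3≠a[slow]=2 write a[2]=3 → slow++,fast++
(s=2,f=3) a[fast]=4≠a[slow]=3 write a[3]=4 → slow++,fast++
(s=3,f=4) a[fast]=5≠a[slow]=4 write a[4]=5 → slow++,fast++
(s=4,f=5) a[fast]=5=a[slow] dup → fast++
(s=4,f=6) a[fast]=5=a[slow] dup → fast++
(s=4,f=7) a[fast]=5=a[slow] dup → fast++
(s=4,f=8) a[fast]=5=a[slow] dup → fast++
(s=4,f=9) a[fast]=8≠a[slow]=5 write a[5]=8 → slow++,fast++
(s=5,f=10) a[fast]=10≠a[slow]=8 write a[6]=10 → slow++,fast++

slow=6, fast=11, prefix=[1, 2, 3, 4, 5, 8, 10]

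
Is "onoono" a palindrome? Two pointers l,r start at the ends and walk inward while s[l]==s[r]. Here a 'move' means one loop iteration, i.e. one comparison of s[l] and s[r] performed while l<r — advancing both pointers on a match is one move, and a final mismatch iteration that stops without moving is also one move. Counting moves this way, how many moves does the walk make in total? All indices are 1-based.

[1,6] 'o'=='o' → l++,r--
[2,5] 'n'=='n' → l++,r--
[3,4] 'o'=='o' → l++,r--

3 moves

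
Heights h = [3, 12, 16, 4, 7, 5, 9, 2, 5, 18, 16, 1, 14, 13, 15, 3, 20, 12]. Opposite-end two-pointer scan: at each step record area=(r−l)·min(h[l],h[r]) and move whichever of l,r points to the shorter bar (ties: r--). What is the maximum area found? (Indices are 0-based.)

l=0 r=17: min(3,12)*17=51 best=51 *, l++
l=1 r=17: min(12,12)*16=192 best=192 *, r--
l=1 r=16: min(12,20)*15=180 best=192, l++
l=2 r=16: min(16,20)*14=224 best=224 *, l++
l=3 r=16: min(4,20)*13=52 best=224, l++
l=4 r=16: min(7,20)*12=84 best=224, l++
l=5 r=16: min(5,20)*11=55 best=224, l++
l=6 r=16: min(9,20)*10=90 best=224, l++
l=7 r=16: min(2,20)*9=18 best=224, l++
l=8 r=16: min(5,20)*8=40 best=224, l++
l=9 r=16: min(18,20)*7=126 best=224, l++
l=10 r=16: min(16,20)*6=96 best=224, l++
l=11 r=16: min(1,20)*5=5 best=224, l++
l=12 r=16: min(14,20)*4=56 best=224, l++
l=13 r=16: min(13,20)*3=39 best=224, l++
l=14 r=16: min(15,20)*2=30 best=224, l++
l=15 r=16: min(3,20)*1=3 best=224, l++

max area = 224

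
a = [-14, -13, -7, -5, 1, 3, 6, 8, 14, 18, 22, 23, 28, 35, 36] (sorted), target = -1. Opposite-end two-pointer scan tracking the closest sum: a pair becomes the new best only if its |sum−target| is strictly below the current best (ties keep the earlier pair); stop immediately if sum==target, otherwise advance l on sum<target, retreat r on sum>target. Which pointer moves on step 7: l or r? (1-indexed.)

[1,15] -14+36=22 d=23 * → r--
[1,14] -14+35=21 d=22 * → r--
[1,13] -14+28=14 d=15 * → r--
[1,12] -14+23=9 d=10 * → r--
[1,11] -14+22=8 d=9 * → r--
[1,10] -14+18=4 d=5 * → r--
[1,9] -14+14=0 d=1 * → r--

r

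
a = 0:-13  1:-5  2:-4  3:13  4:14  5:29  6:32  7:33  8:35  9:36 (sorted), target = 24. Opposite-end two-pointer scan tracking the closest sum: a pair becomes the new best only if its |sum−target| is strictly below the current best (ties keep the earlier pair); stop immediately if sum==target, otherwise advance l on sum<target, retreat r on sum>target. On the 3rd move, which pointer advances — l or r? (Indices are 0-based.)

l=0 r=9: -13+36=23 d=1 *, l++
l=1 r=9: -5+36=31 d=7, r--
l=1 r=8: -5+35=30 d=6, r--

r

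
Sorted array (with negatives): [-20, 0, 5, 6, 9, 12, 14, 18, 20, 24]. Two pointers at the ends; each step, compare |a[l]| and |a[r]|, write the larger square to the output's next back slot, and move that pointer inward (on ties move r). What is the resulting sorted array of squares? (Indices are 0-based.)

[0,9] |-20|<=|24| out[9]=576 → r--
[0,8] |-20|<=|20| out[8]=400 → r--
[0,7] |-20|>|18| out[7]=400 → l++
[1,7] |0|<=|18| out[6]=324 → r--
[1,6] |0|<=|14| out[5]=196 → r--
[1,5] |0|<=|12| out[4]=144 → r--
[1,4] |0|<=|9| out[3]=81 → r--
[1,3] |0|<=|6| out[2]=36 → r--
[1,2] |0|<=|5| out[1]=25 → r--
[1,1] |0|<=|0| out[0]=0 → r--

[0, 25, 36, 81, 144, 196, 324, 400, 400, 576]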